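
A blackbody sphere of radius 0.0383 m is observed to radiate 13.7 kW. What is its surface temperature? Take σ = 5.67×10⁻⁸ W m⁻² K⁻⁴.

T ≈ 1900 K

A = 4πr² = 4π × (0.0383)² = 0.0184 m².
From P = σAT⁴, T = (P / σA)^(1/4) = (13700 / (5.67×10⁻⁸ × 0.0184))^(1/4).
T = (1.31×10^13)^(1/4) = 1900 K.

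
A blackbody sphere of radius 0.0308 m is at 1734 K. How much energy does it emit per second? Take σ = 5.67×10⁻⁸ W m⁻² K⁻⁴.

A = 4πr² = 4π × (0.0308)² = 0.0119 m².
P = σAT⁴ = 5.67×10⁻⁸ × 0.0119 × (1734)⁴ = 5.67×10⁻⁸ × 0.0119 × 9.04×10^12.
P = 6110 W.

P ≈ 6110 W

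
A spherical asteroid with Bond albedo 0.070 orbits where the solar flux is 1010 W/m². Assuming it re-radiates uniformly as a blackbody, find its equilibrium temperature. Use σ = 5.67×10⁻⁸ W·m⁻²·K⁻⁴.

Power absorbed = (1−a)S·πR²; power emitted = 4πR²σT⁴. Equating and cancelling πR²:
T = ((1−a)S / 4σ)^(1/4) = (939 / (4 × 5.67×10⁻⁸))^(1/4) = (4.14×10^9)^(1/4).
T = 254 K.

T ≈ 254 K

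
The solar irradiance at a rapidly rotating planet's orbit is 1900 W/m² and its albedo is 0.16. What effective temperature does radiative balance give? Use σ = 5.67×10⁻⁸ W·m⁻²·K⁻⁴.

T ≈ 290 K

Power absorbed = (1−a)S·πR²; power emitted = 4πR²σT⁴. Equating and cancelling πR²:
T = ((1−a)S / 4σ)^(1/4) = (1600 / (4 × 5.67×10⁻⁸))^(1/4) = (7.04×10^9)^(1/4).
T = 290 K.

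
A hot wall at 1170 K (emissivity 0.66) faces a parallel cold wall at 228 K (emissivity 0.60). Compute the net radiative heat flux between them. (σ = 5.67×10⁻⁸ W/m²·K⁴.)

For two large parallel gray plates, q = σ(T₁⁴ − T₂⁴) / (1/ε₁ + 1/ε₂ − 1).
1/ε₁ + 1/ε₂ − 1 = 1/0.66 + 1/0.60 − 1 = 2.182.
T₁⁴ − T₂⁴ = 1.87×10^12 − 2.70×10^9 = 1.87×10^12 K⁴.
q = 5.67×10⁻⁸ × 1.87×10^12 / 2.182 = 48600 W/m².

q ≈ 48600 W/m²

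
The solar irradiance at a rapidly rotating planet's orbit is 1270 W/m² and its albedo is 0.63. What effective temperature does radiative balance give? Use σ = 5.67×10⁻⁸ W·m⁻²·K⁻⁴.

Power absorbed = (1−a)S·πR²; power emitted = 4πR²σT⁴. Equating and cancelling πR²:
T = ((1−a)S / 4σ)^(1/4) = (470 / (4 × 5.67×10⁻⁸))^(1/4) = (2.07×10^9)^(1/4).
T = 213 K.

T ≈ 213 K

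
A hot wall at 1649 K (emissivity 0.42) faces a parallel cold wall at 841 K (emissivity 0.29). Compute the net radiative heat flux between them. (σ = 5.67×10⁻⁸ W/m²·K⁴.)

q ≈ 80900 W/m²

For two large parallel gray plates, q = σ(T₁⁴ − T₂⁴) / (1/ε₁ + 1/ε₂ − 1).
1/ε₁ + 1/ε₂ − 1 = 1/0.42 + 1/0.29 − 1 = 4.829.
T₁⁴ − T₂⁴ = 7.39×10^12 − 5.00×10^11 = 6.89×10^12 K⁴.
q = 5.67×10⁻⁸ × 6.89×10^12 / 4.829 = 80900 W/m².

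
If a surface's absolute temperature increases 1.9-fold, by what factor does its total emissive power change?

factor ≈ 13.0

P ∝ T⁴, so the power scales as (1.9)⁴ = 13.0.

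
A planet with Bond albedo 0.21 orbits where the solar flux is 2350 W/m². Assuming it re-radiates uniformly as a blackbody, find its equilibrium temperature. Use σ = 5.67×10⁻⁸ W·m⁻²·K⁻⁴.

T ≈ 301 K

Power absorbed = (1−a)S·πR²; power emitted = 4πR²σT⁴. Equating and cancelling πR²:
T = ((1−a)S / 4σ)^(1/4) = (1860 / (4 × 5.67×10⁻⁸))^(1/4) = (8.19×10^9)^(1/4).
T = 301 K.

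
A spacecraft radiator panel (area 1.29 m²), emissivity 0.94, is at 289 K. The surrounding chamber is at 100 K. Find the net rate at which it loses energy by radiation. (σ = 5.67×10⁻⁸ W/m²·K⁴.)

Q = εσA(T⁴ − T_s⁴). T⁴ − T_s⁴ = (289)⁴ − (100)⁴ = 6.98×10^9 − 1.00×10^8 = 6.88×10^9 K⁴.
Q = 0.94 × 5.67×10⁻⁸ × 1.29 × 6.88×10^9 = 473 W.

Q ≈ 473 W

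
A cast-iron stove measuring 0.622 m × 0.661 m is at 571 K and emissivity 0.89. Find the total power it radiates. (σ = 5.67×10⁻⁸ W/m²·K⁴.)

P ≈ 2210 W

A = 0.622 × 0.661 = 0.411 m².
P = εσAT⁴ = 0.89 × 5.67×10⁻⁸ × 0.411 × (571)⁴ = 0.89 × 5.67×10⁻⁸ × 0.411 × 1.06×10^11.
P = 2210 W.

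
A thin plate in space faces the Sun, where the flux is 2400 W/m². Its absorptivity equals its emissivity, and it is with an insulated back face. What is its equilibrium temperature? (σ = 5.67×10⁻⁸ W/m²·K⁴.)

T ≈ 454 K

Absorbed flux αS = emitted flux εσT⁴ (one radiating face); with α = ε, T = (S/σ)^(1/4).
T = (2400 / 5.67×10⁻⁸)^(1/4) = (4.23×10^10)^(1/4).
T = 454 K.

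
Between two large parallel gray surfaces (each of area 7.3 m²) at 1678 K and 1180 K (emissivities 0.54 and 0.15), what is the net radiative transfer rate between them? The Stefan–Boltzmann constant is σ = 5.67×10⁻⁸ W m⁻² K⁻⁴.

Q ≈ 3.30×10^5 W

For two large parallel gray plates, q = σ(T₁⁴ − T₂⁴) / (1/ε₁ + 1/ε₂ − 1).
1/ε₁ + 1/ε₂ − 1 = 1/0.54 + 1/0.15 − 1 = 7.519.
T₁⁴ − T₂⁴ = 7.93×10^12 − 1.94×10^12 = 5.99×10^12 K⁴.
q = 5.67×10⁻⁸ × 5.99×10^12 / 7.519 = 45200 W/m².
Q = q·A = 45200 × 7.3 = 3.30×10^5 W.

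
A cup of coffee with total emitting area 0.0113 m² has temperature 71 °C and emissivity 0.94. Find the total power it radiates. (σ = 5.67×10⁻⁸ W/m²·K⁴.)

P ≈ 8.43 W

71 °C = 344 K.
P = εσAT⁴ = 0.94 × 5.67×10⁻⁸ × 0.0113 × (344)⁴ = 0.94 × 5.67×10⁻⁸ × 0.0113 × 1.40×10^10.
P = 8.43 W.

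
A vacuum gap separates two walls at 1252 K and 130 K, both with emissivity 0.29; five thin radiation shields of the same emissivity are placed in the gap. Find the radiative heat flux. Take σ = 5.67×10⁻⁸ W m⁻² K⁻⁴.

q ≈ 3940 W/m²

Each of the 6 gaps contributes resistance (2/ε − 1) = 2/0.29 − 1 = 5.897; total = 35.38.
q = σ(T₁⁴ − T₂⁴) / 35.38 = 5.67×10⁻⁸ × 2.46×10^12 / 35.38 = 3940 W/m².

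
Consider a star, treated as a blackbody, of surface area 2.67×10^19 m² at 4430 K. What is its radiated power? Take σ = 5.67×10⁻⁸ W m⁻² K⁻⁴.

P ≈ 5.83×10^26 W

P = σAT⁴ = 5.67×10⁻⁸ × 2.67×10^19 × (4430)⁴ = 5.67×10⁻⁸ × 2.67×10^19 × 3.85×10^14.
P = 5.83×10^26 W.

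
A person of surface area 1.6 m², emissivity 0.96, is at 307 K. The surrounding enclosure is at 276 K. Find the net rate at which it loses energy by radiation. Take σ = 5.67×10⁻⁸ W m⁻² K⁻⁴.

Q = εσA(T⁴ − T_s⁴). T⁴ − T_s⁴ = (307)⁴ − (276)⁴ = 8.88×10^9 − 5.80×10^9 = 3.08×10^9 K⁴.
Q = 0.96 × 5.67×10⁻⁸ × 1.60 × 3.08×10^9 = 268 W.

Q ≈ 268 W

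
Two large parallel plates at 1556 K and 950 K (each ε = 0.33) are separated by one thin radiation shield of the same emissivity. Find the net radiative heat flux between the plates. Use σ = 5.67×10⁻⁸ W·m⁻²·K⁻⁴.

Each of the 2 gaps contributes resistance (2/ε − 1) = 2/0.33 − 1 = 5.061; total = 10.12.
q = σ(T₁⁴ − T₂⁴) / 10.12 = 5.67×10⁻⁸ × 5.05×10^12 / 10.12 = 28300 W/m².

q ≈ 28300 W/m²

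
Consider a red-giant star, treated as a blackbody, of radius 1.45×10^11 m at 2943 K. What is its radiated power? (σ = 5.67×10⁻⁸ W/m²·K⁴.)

A = 4πr² = 4π × (1.45×10^11)² = 2.64×10^23 m².
P = σAT⁴ = 5.67×10⁻⁸ × 2.64×10^23 × (2943)⁴ = 5.67×10⁻⁸ × 2.64×10^23 × 7.50×10^13.
P = 1.12×10^30 W.

P ≈ 1.12×10^30 W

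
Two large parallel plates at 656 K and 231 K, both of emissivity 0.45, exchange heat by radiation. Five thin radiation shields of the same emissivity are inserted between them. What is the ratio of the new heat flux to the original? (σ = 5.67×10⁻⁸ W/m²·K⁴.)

ratio ≈ 0.167

With N identical shields there are N+1 = 6 gaps in series, each with the same radiative resistance, so the flux falls to 1/(N+1) of its unshielded value.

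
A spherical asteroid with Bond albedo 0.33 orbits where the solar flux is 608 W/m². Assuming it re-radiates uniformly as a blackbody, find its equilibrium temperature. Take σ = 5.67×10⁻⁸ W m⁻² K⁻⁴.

Power absorbed = (1−a)S·πR²; power emitted = 4πR²σT⁴. Equating and cancelling πR²:
T = ((1−a)S / 4σ)^(1/4) = (407 / (4 × 5.67×10⁻⁸))^(1/4) = (1.80×10^9)^(1/4).
T = 206 K.

T ≈ 206 K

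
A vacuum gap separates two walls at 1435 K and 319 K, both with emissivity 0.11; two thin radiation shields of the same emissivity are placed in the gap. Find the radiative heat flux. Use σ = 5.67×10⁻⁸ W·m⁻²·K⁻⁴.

Each of the 3 gaps contributes resistance (2/ε − 1) = 2/0.11 − 1 = 17.18; total = 51.55.
q = σ(T₁⁴ − T₂⁴) / 51.55 = 5.67×10⁻⁸ × 4.23×10^12 / 51.55 = 4650 W/m².

q ≈ 4650 W/m²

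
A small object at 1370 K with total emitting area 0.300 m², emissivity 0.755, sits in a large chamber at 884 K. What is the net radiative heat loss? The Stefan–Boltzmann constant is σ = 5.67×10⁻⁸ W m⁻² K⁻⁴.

Q ≈ 37400 W

Q = εσA(T⁴ − T_s⁴). T⁴ − T_s⁴ = (1370)⁴ − (884)⁴ = 3.52×10^12 − 6.11×10^11 = 2.91×10^12 K⁴.
Q = 0.755 × 5.67×10⁻⁸ × 0.300 × 2.91×10^12 = 37400 W.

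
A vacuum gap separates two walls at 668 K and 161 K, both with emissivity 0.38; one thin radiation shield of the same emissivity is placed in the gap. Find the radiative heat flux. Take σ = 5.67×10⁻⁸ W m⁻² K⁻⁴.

Each of the 2 gaps contributes resistance (2/ε − 1) = 2/0.38 − 1 = 4.263; total = 8.526.
q = σ(T₁⁴ − T₂⁴) / 8.526 = 5.67×10⁻⁸ × 1.98×10^11 / 8.526 = 1320 W/m².

q ≈ 1320 W/m²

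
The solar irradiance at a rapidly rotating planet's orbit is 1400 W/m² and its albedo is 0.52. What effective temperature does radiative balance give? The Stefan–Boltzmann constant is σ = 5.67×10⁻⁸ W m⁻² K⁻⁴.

Power absorbed = (1−a)S·πR²; power emitted = 4πR²σT⁴. Equating and cancelling πR²:
T = ((1−a)S / 4σ)^(1/4) = (672 / (4 × 5.67×10⁻⁸))^(1/4) = (2.96×10^9)^(1/4).
T = 233 K.

T ≈ 233 K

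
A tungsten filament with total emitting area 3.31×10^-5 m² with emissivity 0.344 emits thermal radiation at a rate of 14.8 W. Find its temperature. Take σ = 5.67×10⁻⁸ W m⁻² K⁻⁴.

From P = εσAT⁴, T = (P / εσA)^(1/4) = (14.8 / (0.344 × 5.67×10⁻⁸ × 3.31×10^-5))^(1/4).
T = (2.29×10^13)^(1/4) = 2190 K.

T ≈ 2190 K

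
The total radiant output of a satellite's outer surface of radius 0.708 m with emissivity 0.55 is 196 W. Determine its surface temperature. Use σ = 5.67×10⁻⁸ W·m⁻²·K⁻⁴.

A = 4πr² = 4π × (0.708)² = 6.30 m².
From P = εσAT⁴, T = (P / εσA)^(1/4) = (196 / (0.55 × 5.67×10⁻⁸ × 6.30))^(1/4).
T = (9.98×10^8)^(1/4) = 178 K.

T ≈ 178 K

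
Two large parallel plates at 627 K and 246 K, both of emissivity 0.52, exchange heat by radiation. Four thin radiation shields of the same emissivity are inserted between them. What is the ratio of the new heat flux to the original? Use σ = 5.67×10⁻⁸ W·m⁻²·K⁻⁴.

With N identical shields there are N+1 = 5 gaps in series, each with the same radiative resistance, so the flux falls to 1/(N+1) of its unshielded value.

ratio ≈ 0.200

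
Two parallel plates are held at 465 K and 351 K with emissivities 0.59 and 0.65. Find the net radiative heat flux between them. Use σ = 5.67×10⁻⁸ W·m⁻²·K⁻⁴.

For two large parallel gray plates, q = σ(T₁⁴ − T₂⁴) / (1/ε₁ + 1/ε₂ − 1).
1/ε₁ + 1/ε₂ − 1 = 1/0.59 + 1/0.65 − 1 = 2.233.
T₁⁴ − T₂⁴ = 4.68×10^10 − 1.52×10^10 = 3.16×10^10 K⁴.
q = 5.67×10⁻⁸ × 3.16×10^10 / 2.233 = 802 W/m².

q ≈ 802 W/m²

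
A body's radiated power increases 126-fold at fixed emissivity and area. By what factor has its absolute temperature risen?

P ∝ T⁴ ⇒ T ∝ P^(1/4), so T scales by (126)^(1/4) = 3.35.

factor ≈ 3.35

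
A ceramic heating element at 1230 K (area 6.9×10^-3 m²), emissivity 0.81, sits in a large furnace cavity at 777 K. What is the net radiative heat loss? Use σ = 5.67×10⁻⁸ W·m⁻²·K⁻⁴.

Q ≈ 610 W

Q = εσA(T⁴ − T_s⁴). T⁴ − T_s⁴ = (1230)⁴ − (777)⁴ = 2.29×10^12 − 3.64×10^11 = 1.92×10^12 K⁴.
Q = 0.81 × 5.67×10⁻⁸ × 6.90×10^-3 × 1.92×10^12 = 610 W.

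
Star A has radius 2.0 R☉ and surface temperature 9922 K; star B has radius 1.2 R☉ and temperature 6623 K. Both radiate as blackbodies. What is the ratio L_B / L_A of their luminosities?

L = 4πR²σT⁴ ∝ R²T⁴, so L_B/L_A = (1.2/2.0)² × (6623/9922)⁴ = 0.360 × 0.199 = 0.0715.

L_B/L_A ≈ 0.0715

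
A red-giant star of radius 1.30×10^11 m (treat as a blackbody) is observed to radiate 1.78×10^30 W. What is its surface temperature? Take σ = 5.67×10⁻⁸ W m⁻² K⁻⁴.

A = 4πr² = 4π × (1.30×10^11)² = 2.12×10^23 m².
From P = σAT⁴, T = (P / σA)^(1/4) = (1.78×10^30 / (5.67×10⁻⁸ × 2.12×10^23))^(1/4).
T = (1.48×10^14)^(1/4) = 3490 K.

T ≈ 3490 K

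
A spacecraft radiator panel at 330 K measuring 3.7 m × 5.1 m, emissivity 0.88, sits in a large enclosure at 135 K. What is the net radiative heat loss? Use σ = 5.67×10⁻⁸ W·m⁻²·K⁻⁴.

A = 3.7 × 5.1 = 18.9 m².
Q = εσA(T⁴ − T_s⁴). T⁴ − T_s⁴ = (330)⁴ − (135)⁴ = 1.19×10^10 − 3.32×10^8 = 1.15×10^10 K⁴.
Q = 0.88 × 5.67×10⁻⁸ × 18.9 × 1.15×10^10 = 10900 W.

Q ≈ 10900 W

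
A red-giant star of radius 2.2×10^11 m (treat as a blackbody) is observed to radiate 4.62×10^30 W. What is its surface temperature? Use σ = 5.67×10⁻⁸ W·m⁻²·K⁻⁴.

T ≈ 3400 K

A = 4πr² = 4π × (2.2×10^11)² = 6.08×10^23 m².
From P = σAT⁴, T = (P / σA)^(1/4) = (4.62×10^30 / (5.67×10⁻⁸ × 6.08×10^23))^(1/4).
T = (1.34×10^14)^(1/4) = 3400 K.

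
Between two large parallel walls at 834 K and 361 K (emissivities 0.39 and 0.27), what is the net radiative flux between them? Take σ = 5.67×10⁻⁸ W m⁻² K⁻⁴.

For two large parallel gray plates, q = σ(T₁⁴ − T₂⁴) / (1/ε₁ + 1/ε₂ − 1).
1/ε₁ + 1/ε₂ − 1 = 1/0.39 + 1/0.27 − 1 = 5.268.
T₁⁴ − T₂⁴ = 4.84×10^11 − 1.70×10^10 = 4.67×10^11 K⁴.
q = 5.67×10⁻⁸ × 4.67×10^11 / 5.268 = 5020 W/m².

q ≈ 5020 W/m²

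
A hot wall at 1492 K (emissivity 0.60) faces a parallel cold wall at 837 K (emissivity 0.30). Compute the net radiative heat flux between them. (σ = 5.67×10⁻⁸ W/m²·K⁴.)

q ≈ 63300 W/m²

For two large parallel gray plates, q = σ(T₁⁴ − T₂⁴) / (1/ε₁ + 1/ε₂ − 1).
1/ε₁ + 1/ε₂ − 1 = 1/0.60 + 1/0.30 − 1 = 4.000.
T₁⁴ − T₂⁴ = 4.96×10^12 − 4.91×10^11 = 4.46×10^12 K⁴.
q = 5.67×10⁻⁸ × 4.46×10^12 / 4.000 = 63300 W/m².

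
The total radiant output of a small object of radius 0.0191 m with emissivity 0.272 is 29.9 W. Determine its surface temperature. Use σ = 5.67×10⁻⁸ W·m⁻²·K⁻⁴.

T ≈ 806 K

A = 4πr² = 4π × (0.0191)² = 4.58×10^-3 m².
From P = εσAT⁴, T = (P / εσA)^(1/4) = (29.9 / (0.272 × 5.67×10⁻⁸ × 4.58×10^-3))^(1/4).
T = (4.23×10^11)^(1/4) = 806 K.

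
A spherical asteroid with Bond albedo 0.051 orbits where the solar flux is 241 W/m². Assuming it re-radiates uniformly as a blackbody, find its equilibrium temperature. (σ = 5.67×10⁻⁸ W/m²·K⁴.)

Power absorbed = (1−a)S·πR²; power emitted = 4πR²σT⁴. Equating and cancelling πR²:
T = ((1−a)S / 4σ)^(1/4) = (229 / (4 × 5.67×10⁻⁸))^(1/4) = (1.01×10^9)^(1/4).
T = 178 K.

T ≈ 178 K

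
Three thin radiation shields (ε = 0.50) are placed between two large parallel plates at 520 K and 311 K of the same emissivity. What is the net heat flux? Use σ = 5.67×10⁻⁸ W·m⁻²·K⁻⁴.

q ≈ 301 W/m²

Each of the 4 gaps contributes resistance (2/ε − 1) = 2/0.50 − 1 = 3.000; total = 12.00.
q = σ(T₁⁴ − T₂⁴) / 12.00 = 5.67×10⁻⁸ × 6.38×10^10 / 12.00 = 301 W/m².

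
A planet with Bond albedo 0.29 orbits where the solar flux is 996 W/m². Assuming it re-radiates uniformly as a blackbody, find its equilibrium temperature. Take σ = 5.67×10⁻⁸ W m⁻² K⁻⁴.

T ≈ 236 K

Power absorbed = (1−a)S·πR²; power emitted = 4πR²σT⁴. Equating and cancelling πR²:
T = ((1−a)S / 4σ)^(1/4) = (707 / (4 × 5.67×10⁻⁸))^(1/4) = (3.12×10^9)^(1/4).
T = 236 K.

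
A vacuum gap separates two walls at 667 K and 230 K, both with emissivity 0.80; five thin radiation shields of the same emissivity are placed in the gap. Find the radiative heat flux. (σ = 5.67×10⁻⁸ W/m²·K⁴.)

q ≈ 1230 W/m²

Each of the 6 gaps contributes resistance (2/ε − 1) = 2/0.80 − 1 = 1.500; total = 9.000.
q = σ(T₁⁴ − T₂⁴) / 9.000 = 5.67×10⁻⁸ × 1.95×10^11 / 9.000 = 1230 W/m².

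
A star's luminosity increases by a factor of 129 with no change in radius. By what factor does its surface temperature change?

factor ≈ 3.37

P ∝ T⁴ ⇒ T ∝ P^(1/4), so T scales by (129)^(1/4) = 3.37.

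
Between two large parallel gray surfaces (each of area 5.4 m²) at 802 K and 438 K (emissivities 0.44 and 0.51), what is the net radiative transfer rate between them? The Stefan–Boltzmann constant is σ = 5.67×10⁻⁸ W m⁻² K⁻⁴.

For two large parallel gray plates, q = σ(T₁⁴ − T₂⁴) / (1/ε₁ + 1/ε₂ − 1).
1/ε₁ + 1/ε₂ − 1 = 1/0.44 + 1/0.51 − 1 = 3.234.
T₁⁴ − T₂⁴ = 4.14×10^11 − 3.68×10^10 = 3.77×10^11 K⁴.
q = 5.67×10⁻⁸ × 3.77×10^11 / 3.234 = 6610 W/m².
Q = q·A = 6610 × 5.4 = 35700 W.

Q ≈ 35700 W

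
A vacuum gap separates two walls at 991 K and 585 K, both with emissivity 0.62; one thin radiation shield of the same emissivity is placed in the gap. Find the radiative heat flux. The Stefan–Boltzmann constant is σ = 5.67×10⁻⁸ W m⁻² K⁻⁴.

Each of the 2 gaps contributes resistance (2/ε − 1) = 2/0.62 − 1 = 2.226; total = 4.452.
q = σ(T₁⁴ − T₂⁴) / 4.452 = 5.67×10⁻⁸ × 8.47×10^11 / 4.452 = 10800 W/m².

q ≈ 10800 W/m²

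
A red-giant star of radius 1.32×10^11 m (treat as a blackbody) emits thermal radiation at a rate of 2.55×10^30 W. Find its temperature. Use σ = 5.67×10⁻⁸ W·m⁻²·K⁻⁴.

T ≈ 3790 K

A = 4πr² = 4π × (1.32×10^11)² = 2.19×10^23 m².
From P = σAT⁴, T = (P / σA)^(1/4) = (2.55×10^30 / (5.67×10⁻⁸ × 2.19×10^23))^(1/4).
T = (2.05×10^14)^(1/4) = 3790 K.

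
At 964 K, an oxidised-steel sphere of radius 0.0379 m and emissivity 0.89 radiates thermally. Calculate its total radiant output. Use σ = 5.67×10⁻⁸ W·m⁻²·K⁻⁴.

P ≈ 787 W

A = 4πr² = 4π × (0.0379)² = 0.0181 m².
Stefan–Boltzmann: P = εσAT⁴ = 0.89 × 5.67×10⁻⁸ × 0.0181 × (964)⁴ = 0.89 × 5.67×10⁻⁸ × 0.0181 × 8.64×10^11.
P = 787 W.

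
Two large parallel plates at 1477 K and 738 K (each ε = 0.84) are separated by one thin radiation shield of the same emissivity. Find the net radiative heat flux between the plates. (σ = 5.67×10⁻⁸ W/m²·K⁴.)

Each of the 2 gaps contributes resistance (2/ε − 1) = 2/0.84 − 1 = 1.381; total = 2.762.
q = σ(T₁⁴ − T₂⁴) / 2.762 = 5.67×10⁻⁸ × 4.46×10^12 / 2.762 = 91600 W/m².

q ≈ 91600 W/m²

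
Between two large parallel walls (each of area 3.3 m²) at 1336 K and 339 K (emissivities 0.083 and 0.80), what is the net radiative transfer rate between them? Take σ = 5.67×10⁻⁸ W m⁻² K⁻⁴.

For two large parallel gray plates, q = σ(T₁⁴ − T₂⁴) / (1/ε₁ + 1/ε₂ − 1).
1/ε₁ + 1/ε₂ − 1 = 1/0.083 + 1/0.80 − 1 = 12.30.
T₁⁴ − T₂⁴ = 3.19×10^12 − 1.32×10^10 = 3.17×10^12 K⁴.
q = 5.67×10⁻⁸ × 3.17×10^12 / 12.30 = 14600 W/m².
Q = q·A = 14600 × 3.3 = 48300 W.

Q ≈ 48300 W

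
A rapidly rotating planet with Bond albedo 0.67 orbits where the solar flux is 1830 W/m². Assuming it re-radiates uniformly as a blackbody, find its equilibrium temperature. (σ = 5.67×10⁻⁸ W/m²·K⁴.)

Power absorbed = (1−a)S·πR²; power emitted = 4πR²σT⁴. Equating and cancelling πR²:
T = ((1−a)S / 4σ)^(1/4) = (604 / (4 × 5.67×10⁻⁸))^(1/4) = (2.66×10^9)^(1/4).
T = 227 K.

T ≈ 227 K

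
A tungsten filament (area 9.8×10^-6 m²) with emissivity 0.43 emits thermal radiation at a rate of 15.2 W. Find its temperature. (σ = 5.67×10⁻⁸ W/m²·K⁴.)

From P = εσAT⁴, T = (P / εσA)^(1/4) = (15.2 / (0.43 × 5.67×10⁻⁸ × 9.80×10^-6))^(1/4).
T = (6.36×10^13)^(1/4) = 2820 K.

T ≈ 2820 K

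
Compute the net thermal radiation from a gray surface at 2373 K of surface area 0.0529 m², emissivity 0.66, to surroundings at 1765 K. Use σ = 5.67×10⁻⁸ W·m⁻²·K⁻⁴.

Q ≈ 43600 W

Q = εσA(T⁴ − T_s⁴). T⁴ − T_s⁴ = (2373)⁴ − (1765)⁴ = 3.17×10^13 − 9.70×10^12 = 2.20×10^13 K⁴.
Q = 0.66 × 5.67×10⁻⁸ × 0.0529 × 2.20×10^13 = 43600 W.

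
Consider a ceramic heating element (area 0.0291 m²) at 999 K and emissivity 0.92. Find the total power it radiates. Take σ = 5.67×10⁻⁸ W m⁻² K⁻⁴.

P = εσAT⁴ = 0.92 × 5.67×10⁻⁸ × 0.0291 × (999)⁴ = 0.92 × 5.67×10⁻⁸ × 0.0291 × 9.96×10^11.
P = 1510 W.

P ≈ 1510 W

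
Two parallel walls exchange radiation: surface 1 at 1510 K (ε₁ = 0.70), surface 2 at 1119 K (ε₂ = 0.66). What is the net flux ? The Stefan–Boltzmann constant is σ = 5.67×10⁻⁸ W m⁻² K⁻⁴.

For two large parallel gray plates, q = σ(T₁⁴ − T₂⁴) / (1/ε₁ + 1/ε₂ − 1).
1/ε₁ + 1/ε₂ − 1 = 1/0.70 + 1/0.66 − 1 = 1.944.
T₁⁴ − T₂⁴ = 5.20×10^12 − 1.57×10^12 = 3.63×10^12 K⁴.
q = 5.67×10⁻⁸ × 3.63×10^12 / 1.944 = 1.06×10^5 W/m².

q ≈ 1.06×10^5 W/m²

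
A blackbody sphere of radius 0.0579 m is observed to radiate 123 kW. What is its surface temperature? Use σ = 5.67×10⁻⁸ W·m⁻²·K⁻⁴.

A = 4πr² = 4π × (0.0579)² = 0.0421 m².
From P = σAT⁴, T = (P / σA)^(1/4) = (1.23×10^5 / (5.67×10⁻⁸ × 0.0421))^(1/4).
T = (5.15×10^13)^(1/4) = 2680 K.

T ≈ 2680 K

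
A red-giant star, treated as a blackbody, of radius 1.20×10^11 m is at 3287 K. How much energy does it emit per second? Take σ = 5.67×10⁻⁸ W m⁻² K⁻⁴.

P ≈ 1.20×10^30 W

A = 4πr² = 4π × (1.20×10^11)² = 1.81×10^23 m².
P = σAT⁴ = 5.67×10⁻⁸ × 1.81×10^23 × (3287)⁴ = 5.67×10⁻⁸ × 1.81×10^23 × 1.17×10^14.
P = 1.20×10^30 W.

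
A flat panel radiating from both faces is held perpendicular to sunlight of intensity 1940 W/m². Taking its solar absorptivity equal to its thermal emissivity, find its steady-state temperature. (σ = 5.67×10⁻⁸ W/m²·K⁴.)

T ≈ 362 K

Absorbed flux αS = emitted flux 2εσT⁴ per unit area; with α = ε this gives T = (S/2σ)^(1/4).
T = (1940 / (2 × 5.67×10⁻⁸))^(1/4) = (1.71×10^10)^(1/4).
T = 362 K.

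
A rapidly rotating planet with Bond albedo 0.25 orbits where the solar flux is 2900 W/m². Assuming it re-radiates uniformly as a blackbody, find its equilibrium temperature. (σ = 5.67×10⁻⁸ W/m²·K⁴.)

T ≈ 313 K

Power absorbed = (1−a)S·πR²; power emitted = 4πR²σT⁴. Equating and cancelling πR²:
T = ((1−a)S / 4σ)^(1/4) = (2180 / (4 × 5.67×10⁻⁸))^(1/4) = (9.59×10^9)^(1/4).
T = 313 K.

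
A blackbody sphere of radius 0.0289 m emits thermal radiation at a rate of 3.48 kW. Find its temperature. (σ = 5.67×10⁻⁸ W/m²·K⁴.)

T ≈ 1560 K

A = 4πr² = 4π × (0.0289)² = 0.0105 m².
From P = σAT⁴, T = (P / σA)^(1/4) = (3480 / (5.67×10⁻⁸ × 0.0105))^(1/4).
T = (5.85×10^12)^(1/4) = 1560 K.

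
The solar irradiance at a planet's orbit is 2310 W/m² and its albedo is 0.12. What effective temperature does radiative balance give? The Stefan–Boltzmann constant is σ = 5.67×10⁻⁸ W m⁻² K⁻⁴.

T ≈ 308 K

Power absorbed = (1−a)S·πR²; power emitted = 4πR²σT⁴. Equating and cancelling πR²:
T = ((1−a)S / 4σ)^(1/4) = (2030 / (4 × 5.67×10⁻⁸))^(1/4) = (8.96×10^9)^(1/4).
T = 308 K.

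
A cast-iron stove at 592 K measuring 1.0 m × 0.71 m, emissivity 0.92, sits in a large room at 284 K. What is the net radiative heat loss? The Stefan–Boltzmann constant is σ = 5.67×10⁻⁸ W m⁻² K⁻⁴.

Q ≈ 4310 W

A = 1.0 × 0.71 = 0.710 m².
Q = εσA(T⁴ − T_s⁴). T⁴ − T_s⁴ = (592)⁴ − (284)⁴ = 1.23×10^11 − 6.51×10^9 = 1.16×10^11 K⁴.
Q = 0.92 × 5.67×10⁻⁸ × 0.710 × 1.16×10^11 = 4310 W.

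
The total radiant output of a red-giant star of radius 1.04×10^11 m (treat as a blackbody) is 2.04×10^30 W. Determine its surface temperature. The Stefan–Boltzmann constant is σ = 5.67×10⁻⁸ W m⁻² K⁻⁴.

A = 4πr² = 4π × (1.04×10^11)² = 1.36×10^23 m².
From P = σAT⁴, T = (P / σA)^(1/4) = (2.04×10^30 / (5.67×10⁻⁸ × 1.36×10^23))^(1/4).
T = (2.65×10^14)^(1/4) = 4030 K.

T ≈ 4030 K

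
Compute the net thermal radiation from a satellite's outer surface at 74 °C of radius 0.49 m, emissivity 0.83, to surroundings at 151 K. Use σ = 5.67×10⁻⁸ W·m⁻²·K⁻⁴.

Q ≈ 1980 W

A = 4πr² = 4π × (0.49)² = 3.02 m².
Convert: 74 °C = 347 K.
Q = εσA(T⁴ − T_s⁴). T⁴ − T_s⁴ = (347)⁴ − (151)⁴ = 1.45×10^10 − 5.20×10^8 = 1.40×10^10 K⁴.
Q = 0.83 × 5.67×10⁻⁸ × 3.02 × 1.40×10^10 = 1980 W.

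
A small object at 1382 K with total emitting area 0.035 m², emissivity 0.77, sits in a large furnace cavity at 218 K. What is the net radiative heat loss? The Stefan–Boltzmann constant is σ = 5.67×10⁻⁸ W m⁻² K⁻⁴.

Q = εσA(T⁴ − T_s⁴). T⁴ − T_s⁴ = (1382)⁴ − (218)⁴ = 3.65×10^12 − 2.26×10^9 = 3.65×10^12 K⁴.
Q = 0.77 × 5.67×10⁻⁸ × 0.0350 × 3.65×10^12 = 5570 W.

Q ≈ 5570 W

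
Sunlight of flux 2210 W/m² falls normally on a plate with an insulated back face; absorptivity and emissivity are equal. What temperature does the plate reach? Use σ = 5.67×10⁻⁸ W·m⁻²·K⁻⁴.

T ≈ 444 K

Absorbed flux αS = emitted flux εσT⁴ (one radiating face); with α = ε, T = (S/σ)^(1/4).
T = (2210 / 5.67×10⁻⁸)^(1/4) = (3.90×10^10)^(1/4).
T = 444 K.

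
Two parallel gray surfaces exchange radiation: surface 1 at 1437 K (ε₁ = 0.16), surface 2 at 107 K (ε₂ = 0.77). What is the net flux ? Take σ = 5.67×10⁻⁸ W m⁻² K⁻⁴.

q ≈ 36900 W/m²

For two large parallel gray plates, q = σ(T₁⁴ − T₂⁴) / (1/ε₁ + 1/ε₂ − 1).
1/ε₁ + 1/ε₂ − 1 = 1/0.16 + 1/0.77 − 1 = 6.549.
T₁⁴ − T₂⁴ = 4.26×10^12 − 1.31×10^8 = 4.26×10^12 K⁴.
q = 5.67×10⁻⁸ × 4.26×10^12 / 6.549 = 36900 W/m².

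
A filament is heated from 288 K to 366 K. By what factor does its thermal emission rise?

ratio ≈ 2.61

P ∝ T⁴, so the ratio is (366/288)⁴ = (1.271)⁴ = 2.61.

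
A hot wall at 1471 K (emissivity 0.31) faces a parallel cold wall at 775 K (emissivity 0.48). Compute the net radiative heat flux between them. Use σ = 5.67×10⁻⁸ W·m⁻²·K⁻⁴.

For two large parallel gray plates, q = σ(T₁⁴ − T₂⁴) / (1/ε₁ + 1/ε₂ − 1).
1/ε₁ + 1/ε₂ − 1 = 1/0.31 + 1/0.48 − 1 = 4.309.
T₁⁴ − T₂⁴ = 4.68×10^12 − 3.61×10^11 = 4.32×10^12 K⁴.
q = 5.67×10⁻⁸ × 4.32×10^12 / 4.309 = 56900 W/m².

q ≈ 56900 W/m²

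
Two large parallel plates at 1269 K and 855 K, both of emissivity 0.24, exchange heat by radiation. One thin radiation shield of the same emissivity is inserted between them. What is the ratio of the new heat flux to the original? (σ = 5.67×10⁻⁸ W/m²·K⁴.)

ratio ≈ 0.500

With N identical shields there are N+1 = 2 gaps in series, each with the same radiative resistance, so the flux falls to 1/(N+1) of its unshielded value.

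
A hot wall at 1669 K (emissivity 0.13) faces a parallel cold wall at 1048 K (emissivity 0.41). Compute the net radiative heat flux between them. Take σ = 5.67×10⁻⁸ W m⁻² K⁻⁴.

For two large parallel gray plates, q = σ(T₁⁴ − T₂⁴) / (1/ε₁ + 1/ε₂ − 1).
1/ε₁ + 1/ε₂ − 1 = 1/0.13 + 1/0.41 − 1 = 9.131.
T₁⁴ − T₂⁴ = 7.76×10^12 − 1.21×10^12 = 6.55×10^12 K⁴.
q = 5.67×10⁻⁸ × 6.55×10^12 / 9.131 = 40700 W/m².

q ≈ 40700 W/m²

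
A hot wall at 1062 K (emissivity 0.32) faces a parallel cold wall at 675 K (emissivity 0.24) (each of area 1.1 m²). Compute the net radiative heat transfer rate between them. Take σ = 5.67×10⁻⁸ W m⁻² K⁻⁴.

For two large parallel gray plates, q = σ(T₁⁴ − T₂⁴) / (1/ε₁ + 1/ε₂ − 1).
1/ε₁ + 1/ε₂ − 1 = 1/0.32 + 1/0.24 − 1 = 6.292.
T₁⁴ − T₂⁴ = 1.27×10^12 − 2.08×10^11 = 1.06×10^12 K⁴.
q = 5.67×10⁻⁸ × 1.06×10^12 / 6.292 = 9590 W/m².
Q = q·A = 9590 × 1.1 = 10600 W.

Q ≈ 10600 W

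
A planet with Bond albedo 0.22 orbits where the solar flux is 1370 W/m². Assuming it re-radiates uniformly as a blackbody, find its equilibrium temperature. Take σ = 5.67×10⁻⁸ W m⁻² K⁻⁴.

Power absorbed = (1−a)S·πR²; power emitted = 4πR²σT⁴. Equating and cancelling πR²:
T = ((1−a)S / 4σ)^(1/4) = (1070 / (4 × 5.67×10⁻⁸))^(1/4) = (4.71×10^9)^(1/4).
T = 262 K.

T ≈ 262 K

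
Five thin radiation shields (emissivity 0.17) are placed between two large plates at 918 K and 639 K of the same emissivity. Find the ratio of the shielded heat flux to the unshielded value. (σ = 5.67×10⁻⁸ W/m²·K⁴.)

With N identical shields there are N+1 = 6 gaps in series, each with the same radiative resistance, so the flux falls to 1/(N+1) of its unshielded value.

ratio ≈ 0.167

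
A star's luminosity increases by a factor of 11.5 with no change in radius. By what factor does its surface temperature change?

P ∝ T⁴ ⇒ T ∝ P^(1/4), so T scales by (11.5)^(1/4) = 1.84.

factor ≈ 1.84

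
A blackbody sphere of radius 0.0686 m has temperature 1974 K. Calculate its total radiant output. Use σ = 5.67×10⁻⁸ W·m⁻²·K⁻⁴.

P ≈ 50900 W

A = 4πr² = 4π × (0.0686)² = 0.0591 m².
P = σAT⁴ = 5.67×10⁻⁸ × 0.0591 × (1974)⁴ = 5.67×10⁻⁸ × 0.0591 × 1.52×10^13.
P = 50900 W.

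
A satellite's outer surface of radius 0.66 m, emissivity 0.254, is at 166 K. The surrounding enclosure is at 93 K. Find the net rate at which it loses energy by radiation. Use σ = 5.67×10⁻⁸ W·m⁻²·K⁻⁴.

A = 4πr² = 4π × (0.66)² = 5.47 m².
Q = εσA(T⁴ − T_s⁴). T⁴ − T_s⁴ = (166)⁴ − (93)⁴ = 7.59×10^8 − 7.48×10^7 = 6.85×10^8 K⁴.
Q = 0.254 × 5.67×10⁻⁸ × 5.47 × 6.85×10^8 = 54.0 W.

Q ≈ 54.0 W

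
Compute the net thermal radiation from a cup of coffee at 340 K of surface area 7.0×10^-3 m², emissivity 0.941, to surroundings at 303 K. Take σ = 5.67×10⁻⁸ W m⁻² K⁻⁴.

Q = εσA(T⁴ − T_s⁴). T⁴ − T_s⁴ = (340)⁴ − (303)⁴ = 1.34×10^10 − 8.43×10^9 = 4.93×10^9 K⁴.
Q = 0.941 × 5.67×10⁻⁸ × 7.00×10^-3 × 4.93×10^9 = 1.84 W.

Q ≈ 1.84 W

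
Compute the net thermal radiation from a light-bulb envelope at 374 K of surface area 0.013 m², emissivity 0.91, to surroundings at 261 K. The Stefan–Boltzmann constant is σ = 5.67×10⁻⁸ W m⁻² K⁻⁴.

Q ≈ 10.0 W

Q = εσA(T⁴ − T_s⁴). T⁴ − T_s⁴ = (374)⁴ − (261)⁴ = 1.96×10^10 − 4.64×10^9 = 1.49×10^10 K⁴.
Q = 0.91 × 5.67×10⁻⁸ × 0.0130 × 1.49×10^10 = 10.0 W.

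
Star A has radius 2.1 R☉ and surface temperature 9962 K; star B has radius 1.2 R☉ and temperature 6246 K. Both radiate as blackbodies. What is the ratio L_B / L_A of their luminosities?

L = 4πR²σT⁴ ∝ R²T⁴, so L_B/L_A = (1.2/2.1)² × (6246/9962)⁴ = 0.327 × 0.155 = 0.0505.

L_B/L_A ≈ 0.0505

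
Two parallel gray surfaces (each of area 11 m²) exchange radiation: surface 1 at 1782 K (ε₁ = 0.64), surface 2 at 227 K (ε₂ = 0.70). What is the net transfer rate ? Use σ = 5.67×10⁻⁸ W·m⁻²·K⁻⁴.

For two large parallel gray plates, q = σ(T₁⁴ − T₂⁴) / (1/ε₁ + 1/ε₂ − 1).
1/ε₁ + 1/ε₂ − 1 = 1/0.64 + 1/0.70 − 1 = 1.991.
T₁⁴ − T₂⁴ = 1.01×10^13 − 2.66×10^9 = 1.01×10^13 K⁴.
q = 5.67×10⁻⁸ × 1.01×10^13 / 1.991 = 2.87×10^5 W/m².
Q = q·A = 2.87×10^5 × 11 = 3.16×10^6 W.

Q ≈ 3.16×10^6 W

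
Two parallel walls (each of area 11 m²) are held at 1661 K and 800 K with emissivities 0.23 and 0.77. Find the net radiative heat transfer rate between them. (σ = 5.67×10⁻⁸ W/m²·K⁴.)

For two large parallel gray plates, q = σ(T₁⁴ − T₂⁴) / (1/ε₁ + 1/ε₂ − 1).
1/ε₁ + 1/ε₂ − 1 = 1/0.23 + 1/0.77 − 1 = 4.647.
T₁⁴ − T₂⁴ = 7.61×10^12 − 4.10×10^11 = 7.20×10^12 K⁴.
q = 5.67×10⁻⁸ × 7.20×10^12 / 4.647 = 87900 W/m².
Q = q·A = 87900 × 11 = 9.67×10^5 W.

Q ≈ 9.67×10^5 W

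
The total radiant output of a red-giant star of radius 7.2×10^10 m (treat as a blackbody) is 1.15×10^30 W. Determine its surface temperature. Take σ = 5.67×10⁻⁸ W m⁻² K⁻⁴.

T ≈ 4200 K

A = 4πr² = 4π × (7.2×10^10)² = 6.51×10^22 m².
From P = σAT⁴, T = (P / σA)^(1/4) = (1.15×10^30 / (5.67×10⁻⁸ × 6.51×10^22))^(1/4).
T = (3.11×10^14)^(1/4) = 4200 K.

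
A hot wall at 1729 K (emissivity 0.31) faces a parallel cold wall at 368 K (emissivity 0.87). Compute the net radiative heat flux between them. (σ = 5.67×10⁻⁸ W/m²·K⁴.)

For two large parallel gray plates, q = σ(T₁⁴ − T₂⁴) / (1/ε₁ + 1/ε₂ − 1).
1/ε₁ + 1/ε₂ − 1 = 1/0.31 + 1/0.87 − 1 = 3.375.
T₁⁴ − T₂⁴ = 8.94×10^12 − 1.83×10^10 = 8.92×10^12 K⁴.
q = 5.67×10⁻⁸ × 8.92×10^12 / 3.375 = 1.50×10^5 W/m².

q ≈ 1.50×10^5 W/m²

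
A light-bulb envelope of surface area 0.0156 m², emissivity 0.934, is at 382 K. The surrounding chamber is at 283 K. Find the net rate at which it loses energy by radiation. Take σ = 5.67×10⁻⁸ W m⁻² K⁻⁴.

Q = εσA(T⁴ − T_s⁴). T⁴ − T_s⁴ = (382)⁴ − (283)⁴ = 2.13×10^10 − 6.41×10^9 = 1.49×10^10 K⁴.
Q = 0.934 × 5.67×10⁻⁸ × 0.0156 × 1.49×10^10 = 12.3 W.

Q ≈ 12.3 W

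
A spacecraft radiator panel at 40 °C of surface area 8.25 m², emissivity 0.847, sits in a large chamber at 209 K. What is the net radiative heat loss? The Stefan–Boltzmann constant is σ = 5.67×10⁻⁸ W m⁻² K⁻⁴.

Convert: 40 °C = 313 K.
Q = εσA(T⁴ − T_s⁴). T⁴ − T_s⁴ = (313)⁴ − (209)⁴ = 9.60×10^9 − 1.91×10^9 = 7.69×10^9 K⁴.
Q = 0.847 × 5.67×10⁻⁸ × 8.25 × 7.69×10^9 = 3050 W.

Q ≈ 3050 W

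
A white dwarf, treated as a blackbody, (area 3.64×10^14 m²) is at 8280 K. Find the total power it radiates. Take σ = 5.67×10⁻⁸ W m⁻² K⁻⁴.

P = σAT⁴ = 5.67×10⁻⁸ × 3.64×10^14 × (8280)⁴ = 5.67×10⁻⁸ × 3.64×10^14 × 4.70×10^15.
P = 9.70×10^22 W.

P ≈ 9.70×10^22 W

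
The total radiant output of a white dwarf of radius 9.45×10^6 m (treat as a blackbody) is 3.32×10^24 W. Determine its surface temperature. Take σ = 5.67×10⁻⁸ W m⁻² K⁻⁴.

A = 4πr² = 4π × (9.45×10^6)² = 1.12×10^15 m².
From P = σAT⁴, T = (P / σA)^(1/4) = (3.32×10^24 / (5.67×10⁻⁸ × 1.12×10^15))^(1/4).
T = (5.22×10^16)^(1/4) = 15100 K.

T ≈ 15100 K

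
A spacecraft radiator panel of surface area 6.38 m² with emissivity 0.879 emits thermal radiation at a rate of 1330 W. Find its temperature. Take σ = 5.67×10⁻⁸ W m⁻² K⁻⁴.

T ≈ 254 K

From P = εσAT⁴, T = (P / εσA)^(1/4) = (1330 / (0.879 × 5.67×10⁻⁸ × 6.38))^(1/4).
T = (4.18×10^9)^(1/4) = 254 K.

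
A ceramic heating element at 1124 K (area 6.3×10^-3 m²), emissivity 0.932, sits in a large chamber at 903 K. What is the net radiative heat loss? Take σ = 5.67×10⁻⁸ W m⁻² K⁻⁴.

Q ≈ 310 W

Q = εσA(T⁴ − T_s⁴). T⁴ − T_s⁴ = (1124)⁴ − (903)⁴ = 1.60×10^12 − 6.65×10^11 = 9.31×10^11 K⁴.
Q = 0.932 × 5.67×10⁻⁸ × 6.30×10^-3 × 9.31×10^11 = 310 W.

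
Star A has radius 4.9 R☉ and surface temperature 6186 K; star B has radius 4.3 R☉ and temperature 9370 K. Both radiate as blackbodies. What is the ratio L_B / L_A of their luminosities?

L = 4πR²σT⁴ ∝ R²T⁴, so L_B/L_A = (4.3/4.9)² × (9370/6186)⁴ = 0.770 × 5.26 = 4.05.

L_B/L_A ≈ 4.05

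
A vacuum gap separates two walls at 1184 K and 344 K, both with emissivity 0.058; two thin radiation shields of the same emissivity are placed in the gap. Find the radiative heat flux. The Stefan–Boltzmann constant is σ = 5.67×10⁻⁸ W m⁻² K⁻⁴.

Each of the 3 gaps contributes resistance (2/ε − 1) = 2/0.058 − 1 = 33.48; total = 100.4.
q = σ(T₁⁴ − T₂⁴) / 100.4 = 5.67×10⁻⁸ × 1.95×10^12 / 100.4 = 1100 W/m².

q ≈ 1100 W/m²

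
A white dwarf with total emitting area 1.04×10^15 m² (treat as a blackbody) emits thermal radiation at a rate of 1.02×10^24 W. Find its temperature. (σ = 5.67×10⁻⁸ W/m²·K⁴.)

T ≈ 11500 K

From P = σAT⁴, T = (P / σA)^(1/4) = (1.02×10^24 / (5.67×10⁻⁸ × 1.04×10^15))^(1/4).
T = (1.73×10^16)^(1/4) = 11500 K.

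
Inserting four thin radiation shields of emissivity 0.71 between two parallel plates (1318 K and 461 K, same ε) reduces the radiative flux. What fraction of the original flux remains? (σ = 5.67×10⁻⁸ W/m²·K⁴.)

With N identical shields there are N+1 = 5 gaps in series, each with the same radiative resistance, so the flux falls to 1/(N+1) of its unshielded value.

ratio ≈ 0.200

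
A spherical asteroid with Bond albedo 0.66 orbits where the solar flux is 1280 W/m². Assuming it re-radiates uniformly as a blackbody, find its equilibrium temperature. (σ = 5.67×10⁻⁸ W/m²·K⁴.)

T ≈ 209 K

Power absorbed = (1−a)S·πR²; power emitted = 4πR²σT⁴. Equating and cancelling πR²:
T = ((1−a)S / 4σ)^(1/4) = (435 / (4 × 5.67×10⁻⁸))^(1/4) = (1.92×10^9)^(1/4).
T = 209 K.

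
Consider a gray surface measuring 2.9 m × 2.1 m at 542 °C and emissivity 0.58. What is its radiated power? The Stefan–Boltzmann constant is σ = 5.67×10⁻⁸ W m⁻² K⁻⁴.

A = 2.9 × 2.1 = 6.09 m².
542 °C = 815 K.
Stefan–Boltzmann: P = εσAT⁴ = 0.58 × 5.67×10⁻⁸ × 6.09 × (815)⁴ = 0.58 × 5.67×10⁻⁸ × 6.09 × 4.41×10^11.
P = 88400 W.

P ≈ 88400 W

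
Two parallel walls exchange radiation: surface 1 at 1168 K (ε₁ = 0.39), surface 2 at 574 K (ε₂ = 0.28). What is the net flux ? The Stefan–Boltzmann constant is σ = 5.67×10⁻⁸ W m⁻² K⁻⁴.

q ≈ 19300 W/m²

For two large parallel gray plates, q = σ(T₁⁴ − T₂⁴) / (1/ε₁ + 1/ε₂ − 1).
1/ε₁ + 1/ε₂ − 1 = 1/0.39 + 1/0.28 − 1 = 5.136.
T₁⁴ − T₂⁴ = 1.86×10^12 − 1.09×10^11 = 1.75×10^12 K⁴.
q = 5.67×10⁻⁸ × 1.75×10^12 / 5.136 = 19300 W/m².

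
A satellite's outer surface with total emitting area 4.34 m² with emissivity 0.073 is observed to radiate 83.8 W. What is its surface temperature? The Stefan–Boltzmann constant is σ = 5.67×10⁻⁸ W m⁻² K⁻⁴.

From P = εσAT⁴, T = (P / εσA)^(1/4) = (83.8 / (0.073 × 5.67×10⁻⁸ × 4.34))^(1/4).
T = (4.66×10^9)^(1/4) = 261 K.

T ≈ 261 K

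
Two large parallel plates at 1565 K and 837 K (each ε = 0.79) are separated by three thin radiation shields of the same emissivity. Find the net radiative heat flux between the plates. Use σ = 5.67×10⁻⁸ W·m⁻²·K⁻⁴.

q ≈ 51000 W/m²

Each of the 4 gaps contributes resistance (2/ε − 1) = 2/0.79 − 1 = 1.532; total = 6.127.
q = σ(T₁⁴ − T₂⁴) / 6.127 = 5.67×10⁻⁸ × 5.51×10^12 / 6.127 = 51000 W/m².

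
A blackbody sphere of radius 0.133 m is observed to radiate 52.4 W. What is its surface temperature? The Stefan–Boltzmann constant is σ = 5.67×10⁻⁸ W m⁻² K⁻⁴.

A = 4πr² = 4π × (0.133)² = 0.222 m².
From P = σAT⁴, T = (P / σA)^(1/4) = (52.4 / (5.67×10⁻⁸ × 0.222))^(1/4).
T = (4.16×10^9)^(1/4) = 254 K.

T ≈ 254 K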